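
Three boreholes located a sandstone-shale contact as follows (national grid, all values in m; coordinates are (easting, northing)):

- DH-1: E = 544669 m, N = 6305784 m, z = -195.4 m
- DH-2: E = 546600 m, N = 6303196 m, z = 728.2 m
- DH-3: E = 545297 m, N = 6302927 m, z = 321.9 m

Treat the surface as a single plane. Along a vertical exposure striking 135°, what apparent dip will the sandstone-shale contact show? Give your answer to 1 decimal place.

Let the plane be z = a·E + b·N + c.
DH-2−DH-1: 1931a − 2588b = 923.6;  DH-3−DH-1: 628a − 2857b = 517.3.
Solving gives a = 0.33404, b = −0.10764.
Unit vector along 135° is (sin 135°, cos 135°) = (0.7071, -0.7071).
Slope in that direction = a·(0.7071) + b·(-0.7071) = 0.31231.
Apparent dip = arctan|0.31231| = 17.3° (true dip is 19.3°, so apparent ≤ true as expected).

17.3°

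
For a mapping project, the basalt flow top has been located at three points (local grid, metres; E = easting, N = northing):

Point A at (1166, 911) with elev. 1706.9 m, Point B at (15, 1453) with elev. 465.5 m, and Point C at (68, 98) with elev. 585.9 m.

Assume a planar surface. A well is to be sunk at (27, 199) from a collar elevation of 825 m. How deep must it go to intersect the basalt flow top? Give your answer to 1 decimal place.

287.2 m

Two edge vectors: Point A→Point B = (-1151, 542, -1241.4), Point A→Point C = (-1098, -813, -1121).
Normal n = (Point A→Point B) × (Point A→Point C) = (-1616840.2, 72786.2, 1530879).
So ∂z/∂E = −n_x/n_z = 1.056152 and ∂z/∂N = −n_y/n_z = −0.047545.
Intercept c from Point A: 1706.9 − 1231.47 + 43.31 = 518.74.
At (27, 199): z_contact = 28.52 − 9.46 + 518.74 = 537.80 m.
Depth below ground = 825 − 537.80 = 287.2 m.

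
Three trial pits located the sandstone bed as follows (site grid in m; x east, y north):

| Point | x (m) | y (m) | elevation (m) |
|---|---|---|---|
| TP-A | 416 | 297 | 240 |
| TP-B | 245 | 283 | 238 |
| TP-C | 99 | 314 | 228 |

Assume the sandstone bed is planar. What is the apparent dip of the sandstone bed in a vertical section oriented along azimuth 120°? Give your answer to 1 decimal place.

6.9°

Let the plane be z = a·x + b·y + c.
TP-B−TP-A: −171a − 14b = −2;  TP-C−TP-A: −317a + 17b = −12.
Solving gives a = 0.02750, b = −0.19306.
Unit vector along 120° is (sin 120°, cos 120°) = (0.8660, -0.5000).
Slope in that direction = a·(0.8660) + b·(-0.5000) = 0.12035.
Apparent dip = arctan|0.12035| = 6.9° (true dip is 11.0°, so apparent ≤ true as expected).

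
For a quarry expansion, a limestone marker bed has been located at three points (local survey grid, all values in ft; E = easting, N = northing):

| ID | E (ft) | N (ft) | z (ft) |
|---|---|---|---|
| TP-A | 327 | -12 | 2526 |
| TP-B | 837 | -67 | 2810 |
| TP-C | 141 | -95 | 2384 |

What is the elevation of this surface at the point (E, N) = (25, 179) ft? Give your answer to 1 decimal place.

Let the plane be z = a·E + b·N + c.
TP-B−TP-A: 510a − 55b = 284;  TP-C−TP-A: −186a − 83b = −142.
Solving gives a = 0.59707, b = 0.37283.
Then c = 2526 − a·327 − b·-12 = 2335.23.
At (25, 179): z = 14.9 + 66.7 + 2335.23 = 2416.9 ft.

2416.9 ft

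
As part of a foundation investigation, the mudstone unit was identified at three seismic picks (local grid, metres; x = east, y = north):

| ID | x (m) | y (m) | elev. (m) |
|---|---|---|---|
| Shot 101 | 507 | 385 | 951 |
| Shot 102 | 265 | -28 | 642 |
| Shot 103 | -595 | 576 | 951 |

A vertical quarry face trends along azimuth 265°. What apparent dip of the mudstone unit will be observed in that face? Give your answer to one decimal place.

Two edge vectors: Shot 101→Shot 102 = (-242, -413, -309), Shot 101→Shot 103 = (-1102, 191, 0).
Normal n = (Shot 101→Shot 102) × (Shot 101→Shot 103) = (59019, 340518, -501348).
So ∂z/∂x = −n_x/n_z = 0.11772 and ∂z/∂y = −n_y/n_z = 0.67920.
Unit vector along 265° is (sin 265°, cos 265°) = (-0.9962, -0.0872).
Slope in that direction = a·(-0.9962) + b·(-0.0872) = −0.17647.
Apparent dip = arctan|0.17647| = 10.0° (true dip is 34.6°, so apparent ≤ true as expected).

10.0°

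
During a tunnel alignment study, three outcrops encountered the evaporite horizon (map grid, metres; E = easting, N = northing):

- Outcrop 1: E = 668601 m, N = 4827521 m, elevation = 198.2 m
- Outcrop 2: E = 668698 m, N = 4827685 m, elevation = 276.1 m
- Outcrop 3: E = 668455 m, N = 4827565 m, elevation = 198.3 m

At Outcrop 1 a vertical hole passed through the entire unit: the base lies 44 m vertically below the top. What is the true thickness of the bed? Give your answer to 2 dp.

Let the plane be z = a·E + b·N + c.
Outcrop 2−Outcrop 1: 97a + 164b = 77.9;  Outcrop 3−Outcrop 1: −146a + 44b = 0.1.
Solving gives a = 0.12091, b = 0.40348.
|∇z| = √(a²+b²) = 0.42121, so dip δ = arctan(0.42121) = 22.84°.
True thickness = vertical thickness × cos δ = 44 × cos 22.84° = 40.55 m.

40.55 m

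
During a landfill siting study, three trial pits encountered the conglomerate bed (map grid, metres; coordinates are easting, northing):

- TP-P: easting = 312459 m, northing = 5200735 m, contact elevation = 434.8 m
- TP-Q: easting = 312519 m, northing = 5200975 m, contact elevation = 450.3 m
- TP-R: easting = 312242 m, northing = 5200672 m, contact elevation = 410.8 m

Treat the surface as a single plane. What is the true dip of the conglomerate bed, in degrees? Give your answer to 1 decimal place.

Two edge vectors: TP-P→TP-Q = (60, 240, 15.5), TP-P→TP-R = (-217, -63, -24).
Normal n = (TP-P→TP-Q) × (TP-P→TP-R) = (-4783.5, -1923.5, 48300).
So ∂z/∂easting = −n_x/n_z = 0.09904 and ∂z/∂northing = −n_y/n_z = 0.03982.
Gradient magnitude |∇z| = √(a² + b²) = √(0.00981 + 0.00159) = 0.10674.
True dip = arctan(0.10674) = 6.1°, dipping toward WSW (azimuth ≈ 248°).

6.1°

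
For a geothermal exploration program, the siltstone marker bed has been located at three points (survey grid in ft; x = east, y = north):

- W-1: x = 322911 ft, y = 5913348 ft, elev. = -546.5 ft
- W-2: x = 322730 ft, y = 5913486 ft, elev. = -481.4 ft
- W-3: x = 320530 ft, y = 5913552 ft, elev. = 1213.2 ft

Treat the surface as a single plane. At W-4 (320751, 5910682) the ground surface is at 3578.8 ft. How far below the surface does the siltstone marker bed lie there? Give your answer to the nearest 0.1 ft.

Let the plane be z = a·x + b·y + c.
W-2−W-1: −181a + 138b = 65.1;  W-3−W-1: −2381a + 204b = 1759.7.
Solving gives a = −0.787090868, b = −0.560604689.
Then c = -546.5 − a·322911 − b·5913348 = 3568664.42.
At (320751, 5910682): z_contact = −252460.18 − 3313556.05 + 3568664.42 = 2648.19 ft.
Depth below ground = 3578.8 − 2648.19 = 930.6 ft.

930.6 ft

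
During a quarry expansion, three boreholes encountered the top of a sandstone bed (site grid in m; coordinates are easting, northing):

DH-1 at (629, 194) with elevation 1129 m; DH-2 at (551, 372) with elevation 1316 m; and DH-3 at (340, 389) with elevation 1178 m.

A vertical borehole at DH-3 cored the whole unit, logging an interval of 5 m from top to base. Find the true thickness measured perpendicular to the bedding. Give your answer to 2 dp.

2.67 m

Two edge vectors: DH-1→DH-2 = (-78, 178, 187), DH-1→DH-3 = (-289, 195, 49).
Normal n = (DH-1→DH-2) × (DH-1→DH-3) = (-27743, -50221, 36232).
So ∂z/∂easting = −n_x/n_z = 0.76570 and ∂z/∂northing = −n_y/n_z = 1.38610.
|∇z| = √(a²+b²) = 1.58353, so dip δ = arctan(1.58353) = 57.73°.
True thickness = vertical thickness × cos δ = 5 × cos 57.73° = 2.67 m.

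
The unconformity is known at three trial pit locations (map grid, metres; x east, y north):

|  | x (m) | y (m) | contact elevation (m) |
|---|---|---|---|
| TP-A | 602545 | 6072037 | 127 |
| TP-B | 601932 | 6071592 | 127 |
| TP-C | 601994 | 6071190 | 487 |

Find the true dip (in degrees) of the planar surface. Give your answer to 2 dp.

Let the plane be z = a·x + b·y + c.
TP-B−TP-A: −613a − 445b = 0;  TP-C−TP-A: −551a − 847b = 360.
Solving gives a = 0.58464, b = −0.80535.
Gradient magnitude |∇z| = √(a² + b²) = √(0.34180 + 0.64860) = 0.99519.
True dip = arctan(0.99519) = 44.86°, dipping toward NW (azimuth ≈ 324°).

44.86°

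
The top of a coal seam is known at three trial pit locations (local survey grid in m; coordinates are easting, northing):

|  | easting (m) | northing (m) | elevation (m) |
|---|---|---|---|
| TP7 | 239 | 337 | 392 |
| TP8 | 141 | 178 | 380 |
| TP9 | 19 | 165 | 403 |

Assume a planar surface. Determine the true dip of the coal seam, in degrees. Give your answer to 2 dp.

Two edge vectors: TP7→TP8 = (-98, -159, -12), TP7→TP9 = (-220, -172, 11).
Normal n = (TP7→TP8) × (TP7→TP9) = (-3813, 3718, -18124).
So ∂z/∂easting = −n_x/n_z = −0.21038 and ∂z/∂northing = −n_y/n_z = 0.20514.
Gradient magnitude |∇z| = √(a² + b²) = √(0.04426 + 0.04208) = 0.29384.
True dip = arctan(0.29384) = 16.38°, dipping toward SE (azimuth ≈ 134°).

16.38°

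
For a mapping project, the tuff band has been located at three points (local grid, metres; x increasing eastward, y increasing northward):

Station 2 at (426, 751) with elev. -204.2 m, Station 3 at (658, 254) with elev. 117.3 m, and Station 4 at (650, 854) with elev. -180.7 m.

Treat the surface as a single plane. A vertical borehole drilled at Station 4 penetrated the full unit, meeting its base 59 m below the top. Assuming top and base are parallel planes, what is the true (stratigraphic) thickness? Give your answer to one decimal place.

50.7 m

Two edge vectors: Station 2→Station 3 = (232, -497, 321.5), Station 2→Station 4 = (224, 103, 23.5).
Normal n = (Station 2→Station 3) × (Station 2→Station 4) = (-44794, 66564, 135224).
So ∂z/∂x = −n_x/n_z = 0.33126 and ∂z/∂y = −n_y/n_z = −0.49225.
|∇z| = √(a²+b²) = 0.59333, so dip δ = arctan(0.59333) = 30.68°.
True thickness = vertical thickness × cos δ = 59 × cos 30.68° = 50.7 m.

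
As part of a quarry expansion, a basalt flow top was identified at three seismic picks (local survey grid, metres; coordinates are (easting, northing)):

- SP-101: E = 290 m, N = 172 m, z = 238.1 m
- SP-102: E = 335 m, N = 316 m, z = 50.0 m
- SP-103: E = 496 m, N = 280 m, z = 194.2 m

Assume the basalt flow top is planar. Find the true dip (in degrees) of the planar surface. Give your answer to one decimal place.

57.8°

Let the plane be z = a·E + b·N + c.
SP-102−SP-101: 45a + 144b = −188.1;  SP-103−SP-101: 206a + 108b = −43.9.
Solving gives a = 0.56415, b = −1.48255.
Gradient magnitude |∇z| = √(a² + b²) = √(0.31827 + 2.19795) = 1.58626.
True dip = arctan(1.58626) = 57.8°, dipping toward NNW (azimuth ≈ 339°).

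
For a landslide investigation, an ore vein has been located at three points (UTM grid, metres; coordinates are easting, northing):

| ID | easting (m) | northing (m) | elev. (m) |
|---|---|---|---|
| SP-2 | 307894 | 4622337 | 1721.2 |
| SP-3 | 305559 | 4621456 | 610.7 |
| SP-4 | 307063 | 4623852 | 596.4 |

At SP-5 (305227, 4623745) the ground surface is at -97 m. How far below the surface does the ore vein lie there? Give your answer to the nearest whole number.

413 m

Let the plane be z = a·easting + b·northing + c.
SP-3−SP-2: −2335a − 881b = −1110.5;  SP-4−SP-2: −831a + 1515b = −1124.8.
Solving gives a = 0.62613213, b = −0.39899947.
Then c = 1721.2 − a·307894 − b·4622337 = 1653248.88.
At (305227, 4623745): z_contact = 191112.4 − 1844871.8 + 1653248.88 = -510.5 m.
Depth below ground = -97 − (-510.5) = 413 m.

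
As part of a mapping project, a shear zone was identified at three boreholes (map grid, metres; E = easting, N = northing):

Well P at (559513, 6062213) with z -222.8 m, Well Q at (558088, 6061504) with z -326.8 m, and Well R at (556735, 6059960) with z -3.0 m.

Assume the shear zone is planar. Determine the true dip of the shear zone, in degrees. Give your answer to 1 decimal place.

Two edge vectors: Well P→Well Q = (-1425, -709, -104), Well P→Well R = (-2778, -2253, 219.8).
Normal n = (Well P→Well Q) × (Well P→Well R) = (-390150.2, 602127, 1240923).
So ∂z/∂E = −n_x/n_z = 0.31440 and ∂z/∂N = −n_y/n_z = −0.48523.
Gradient magnitude |∇z| = √(a² + b²) = √(0.09885 + 0.23544) = 0.57818.
True dip = arctan(0.57818) = 30.0°, dipping toward NNW (azimuth ≈ 327°).

30.0°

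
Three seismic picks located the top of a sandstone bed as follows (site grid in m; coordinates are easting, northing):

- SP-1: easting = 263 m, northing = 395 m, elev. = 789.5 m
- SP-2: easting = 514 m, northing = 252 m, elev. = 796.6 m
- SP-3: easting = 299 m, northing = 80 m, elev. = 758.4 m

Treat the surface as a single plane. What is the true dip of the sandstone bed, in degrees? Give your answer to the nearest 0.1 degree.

8.1°

Let the plane be z = a·easting + b·northing + c.
SP-2−SP-1: 251a − 143b = 7.1;  SP-3−SP-1: 36a − 315b = −31.1.
Solving gives a = 0.09042, b = 0.10906.
Gradient magnitude |∇z| = √(a² + b²) = √(0.00818 + 0.01190) = 0.14167.
True dip = arctan(0.14167) = 8.1°, dipping toward SW (azimuth ≈ 220°).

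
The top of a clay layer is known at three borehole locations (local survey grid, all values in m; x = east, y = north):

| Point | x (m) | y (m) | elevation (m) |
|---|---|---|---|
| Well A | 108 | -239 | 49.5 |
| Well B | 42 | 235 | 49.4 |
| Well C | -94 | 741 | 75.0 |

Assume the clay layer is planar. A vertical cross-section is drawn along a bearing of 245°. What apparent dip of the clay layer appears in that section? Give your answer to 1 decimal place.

20.7°

Two edge vectors: Well A→Well B = (-66, 474, -0.1), Well A→Well C = (-202, 980, 25.5).
Normal n = (Well A→Well B) × (Well A→Well C) = (12185, 1703.2, 31068).
So ∂z/∂x = −n_x/n_z = −0.39220 and ∂z/∂y = −n_y/n_z = −0.05482.
Unit vector along 245° is (sin 245°, cos 245°) = (-0.9063, -0.4226).
Slope in that direction = a·(-0.9063) + b·(-0.4226) = 0.37863.
Apparent dip = arctan|0.37863| = 20.7° (true dip is 21.6°, so apparent ≤ true as expected).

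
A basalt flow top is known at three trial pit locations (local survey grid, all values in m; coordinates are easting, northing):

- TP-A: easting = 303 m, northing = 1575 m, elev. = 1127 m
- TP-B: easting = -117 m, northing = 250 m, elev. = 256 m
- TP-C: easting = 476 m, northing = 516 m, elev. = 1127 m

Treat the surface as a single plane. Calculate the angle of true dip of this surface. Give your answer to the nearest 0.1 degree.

54.2°

Let the plane be z = a·easting + b·northing + c.
TP-B−TP-A: −420a − 1325b = −871;  TP-C−TP-A: 173a − 1059b = 0.
Solving gives a = 1.36852, b = 0.22356.
Gradient magnitude |∇z| = √(a² + b²) = √(1.87285 + 0.04998) = 1.38666.
True dip = arctan(1.38666) = 54.2°, dipping toward W (azimuth ≈ 261°).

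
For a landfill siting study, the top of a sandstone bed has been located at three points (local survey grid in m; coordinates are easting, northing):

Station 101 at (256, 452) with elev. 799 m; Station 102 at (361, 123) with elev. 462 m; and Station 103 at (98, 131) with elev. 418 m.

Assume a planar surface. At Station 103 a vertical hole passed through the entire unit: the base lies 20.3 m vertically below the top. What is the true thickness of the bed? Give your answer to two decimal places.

Let the plane be z = a·easting + b·northing + c.
Station 102−Station 101: 105a − 329b = −337;  Station 103−Station 101: −158a − 321b = −381.
Solving gives a = 0.20040, b = 1.08827.
|∇z| = √(a²+b²) = 1.10657, so dip δ = arctan(1.10657) = 47.90°.
True thickness = vertical thickness × cos δ = 20.3 × cos 47.90° = 13.61 m.

13.61 m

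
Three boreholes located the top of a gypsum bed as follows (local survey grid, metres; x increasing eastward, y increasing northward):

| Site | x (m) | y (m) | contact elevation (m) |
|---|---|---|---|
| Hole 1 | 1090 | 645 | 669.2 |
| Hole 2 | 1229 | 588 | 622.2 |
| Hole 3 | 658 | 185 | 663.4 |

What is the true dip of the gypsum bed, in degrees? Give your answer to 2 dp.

Two edge vectors: Hole 1→Hole 2 = (139, -57, -47), Hole 1→Hole 3 = (-432, -460, -5.8).
Normal n = (Hole 1→Hole 2) × (Hole 1→Hole 3) = (-21289.4, 21110.2, -88564).
So ∂z/∂x = −n_x/n_z = −0.24038 and ∂z/∂y = −n_y/n_z = 0.23836.
Gradient magnitude |∇z| = √(a² + b²) = √(0.05778 + 0.05682) = 0.33853.
True dip = arctan(0.33853) = 18.70°, dipping toward SE (azimuth ≈ 135°).

18.70°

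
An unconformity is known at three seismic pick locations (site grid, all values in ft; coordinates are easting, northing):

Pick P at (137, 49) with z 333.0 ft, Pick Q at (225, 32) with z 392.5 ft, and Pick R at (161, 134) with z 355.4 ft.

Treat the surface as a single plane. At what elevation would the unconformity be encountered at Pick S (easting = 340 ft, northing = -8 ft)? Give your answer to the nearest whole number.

Two edge vectors: Pick P→Pick Q = (88, -17, 59.5), Pick P→Pick R = (24, 85, 22.4).
Normal n = (Pick P→Pick Q) × (Pick P→Pick R) = (-5438.3, -543.2, 7888).
So ∂z/∂easting = −n_x/n_z = 0.68944 and ∂z/∂northing = −n_y/n_z = 0.06886.
Intercept c from Pick P: 333 − 94.45 − 3.37 = 235.17.
At (340, -8): z = 234.4 − 0.6 + 235.17 = 469.0 ft.

469 ft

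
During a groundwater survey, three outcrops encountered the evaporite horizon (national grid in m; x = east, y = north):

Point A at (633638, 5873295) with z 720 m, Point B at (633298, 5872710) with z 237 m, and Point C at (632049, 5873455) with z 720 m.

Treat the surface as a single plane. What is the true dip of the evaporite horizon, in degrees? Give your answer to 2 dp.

38.09°

Two edge vectors: Point A→Point B = (-340, -585, -483), Point A→Point C = (-1589, 160, 0).
Normal n = (Point A→Point B) × (Point A→Point C) = (77280, 767487, -983965).
So ∂z/∂x = −n_x/n_z = 0.07854 and ∂z/∂y = −n_y/n_z = 0.77999.
Gradient magnitude |∇z| = √(a² + b²) = √(0.00617 + 0.60839) = 0.78394.
True dip = arctan(0.78394) = 38.09°, dipping toward S (azimuth ≈ 186°).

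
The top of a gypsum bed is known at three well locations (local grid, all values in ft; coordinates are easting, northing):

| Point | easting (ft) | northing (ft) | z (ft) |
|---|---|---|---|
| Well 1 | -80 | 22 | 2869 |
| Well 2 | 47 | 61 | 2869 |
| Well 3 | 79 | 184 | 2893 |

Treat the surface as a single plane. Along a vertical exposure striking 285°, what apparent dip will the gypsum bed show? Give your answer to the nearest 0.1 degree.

Two edge vectors: Well 1→Well 2 = (127, 39, 0), Well 1→Well 3 = (159, 162, 24).
Normal n = (Well 1→Well 2) × (Well 1→Well 3) = (936, -3048, 14373).
So ∂z/∂easting = −n_x/n_z = −0.06512 and ∂z/∂northing = −n_y/n_z = 0.21206.
Unit vector along 285° is (sin 285°, cos 285°) = (-0.9659, 0.2588).
Slope in that direction = a·(-0.9659) + b·(0.2588) = 0.11779.
Apparent dip = arctan|0.11779| = 6.7° (true dip is 12.5°, so apparent ≤ true as expected).

6.7°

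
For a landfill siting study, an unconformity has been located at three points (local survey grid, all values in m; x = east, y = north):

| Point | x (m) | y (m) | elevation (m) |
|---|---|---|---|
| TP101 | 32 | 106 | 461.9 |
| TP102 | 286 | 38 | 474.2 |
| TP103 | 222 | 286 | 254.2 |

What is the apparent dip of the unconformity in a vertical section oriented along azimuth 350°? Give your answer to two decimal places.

Two edge vectors: TP101→TP102 = (254, -68, 12.3), TP101→TP103 = (190, 180, -207.7).
Normal n = (TP101→TP102) × (TP101→TP103) = (11909.6, 55092.8, 58640).
So ∂z/∂x = −n_x/n_z = −0.20310 and ∂z/∂y = −n_y/n_z = −0.93951.
Unit vector along 350° is (sin 350°, cos 350°) = (-0.1736, 0.9848).
Slope in that direction = a·(-0.1736) + b·(0.9848) = −0.88997.
Apparent dip = arctan|0.88997| = 41.67° (true dip is 43.9°, so apparent ≤ true as expected).

41.67°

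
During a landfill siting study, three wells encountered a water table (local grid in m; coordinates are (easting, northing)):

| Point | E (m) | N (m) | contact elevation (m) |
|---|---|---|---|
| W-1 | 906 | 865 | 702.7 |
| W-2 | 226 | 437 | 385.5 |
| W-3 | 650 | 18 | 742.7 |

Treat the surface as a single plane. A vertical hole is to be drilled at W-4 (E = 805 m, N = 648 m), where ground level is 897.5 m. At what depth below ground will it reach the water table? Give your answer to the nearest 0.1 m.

Let the plane be z = a·E + b·N + c.
W-2−W-1: −680a − 428b = −317.2;  W-3−W-1: −256a − 847b = 40.
Solving gives a = 0.61276, b = −0.23243.
Then c = 702.7 − a·906 − b·865 = 348.59.
At (805, 648): z_contact = 493.28 − 150.61 + 348.59 = 691.25 m.
Depth below ground = 897.5 − 691.25 = 206.3 m.

206.3 m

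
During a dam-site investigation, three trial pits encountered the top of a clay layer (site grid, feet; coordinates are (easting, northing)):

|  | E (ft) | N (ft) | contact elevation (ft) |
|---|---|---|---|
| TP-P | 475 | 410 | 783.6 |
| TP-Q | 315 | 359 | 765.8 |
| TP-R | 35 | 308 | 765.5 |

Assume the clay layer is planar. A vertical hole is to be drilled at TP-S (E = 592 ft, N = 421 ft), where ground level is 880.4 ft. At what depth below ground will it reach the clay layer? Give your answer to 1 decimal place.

Let the plane be z = a·E + b·N + c.
TP-Q−TP-P: −160a − 51b = −17.8;  TP-R−TP-P: −440a − 102b = −18.1.
Solving gives a = −0.14583, b = 0.80654.
Then c = 783.6 − a·475 − b·410 = 522.19.
At (592, 421): z_contact = −86.33 + 339.55 + 522.19 = 775.41 ft.
Depth below ground = 880.4 − 775.41 = 105.0 ft.

105.0 ft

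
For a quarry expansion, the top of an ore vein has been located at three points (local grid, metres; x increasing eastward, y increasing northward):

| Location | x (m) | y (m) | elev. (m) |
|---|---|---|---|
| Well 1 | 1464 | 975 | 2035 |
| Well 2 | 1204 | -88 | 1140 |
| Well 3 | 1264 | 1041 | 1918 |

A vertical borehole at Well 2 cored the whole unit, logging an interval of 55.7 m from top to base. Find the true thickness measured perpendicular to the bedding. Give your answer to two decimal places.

38.85 m

Two edge vectors: Well 1→Well 2 = (-260, -1063, -895), Well 1→Well 3 = (-200, 66, -117).
Normal n = (Well 1→Well 2) × (Well 1→Well 3) = (183441, 148580, -229760).
So ∂z/∂x = −n_x/n_z = 0.79840 and ∂z/∂y = −n_y/n_z = 0.64667.
|∇z| = √(a²+b²) = 1.02744, so dip δ = arctan(1.02744) = 45.78°.
True thickness = vertical thickness × cos δ = 55.7 × cos 45.78° = 38.85 m.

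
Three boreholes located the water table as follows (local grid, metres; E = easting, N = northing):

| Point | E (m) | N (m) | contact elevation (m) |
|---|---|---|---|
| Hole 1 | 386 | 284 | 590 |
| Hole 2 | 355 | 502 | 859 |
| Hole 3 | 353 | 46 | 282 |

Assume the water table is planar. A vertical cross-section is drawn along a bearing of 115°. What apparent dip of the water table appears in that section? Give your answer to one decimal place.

18.8°

Let the plane be z = a·E + b·N + c.
Hole 2−Hole 1: −31a + 218b = 269;  Hole 3−Hole 1: −33a − 238b = −308.
Solving gives a = 0.21425, b = 1.26441.
Unit vector along 115° is (sin 115°, cos 115°) = (0.9063, -0.4226).
Slope in that direction = a·(0.9063) + b·(-0.4226) = −0.34019.
Apparent dip = arctan|0.34019| = 18.8° (true dip is 52.1°, so apparent ≤ true as expected).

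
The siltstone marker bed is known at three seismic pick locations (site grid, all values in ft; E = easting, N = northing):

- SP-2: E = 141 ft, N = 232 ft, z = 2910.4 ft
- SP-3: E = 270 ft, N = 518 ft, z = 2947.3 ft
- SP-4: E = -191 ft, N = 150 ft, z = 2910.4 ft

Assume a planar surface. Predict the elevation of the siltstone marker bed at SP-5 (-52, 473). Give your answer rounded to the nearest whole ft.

Two edge vectors: SP-2→SP-3 = (129, 286, 36.9), SP-2→SP-4 = (-332, -82, 0).
Normal n = (SP-2→SP-3) × (SP-2→SP-4) = (3025.8, -12250.8, 84374).
So ∂z/∂E = −n_x/n_z = −0.03586 and ∂z/∂N = −n_y/n_z = 0.14520.
Intercept c from SP-2: 2910.4 + 5.06 − 33.69 = 2881.77.
At (-52, 473): z = 1.9 + 68.7 + 2881.77 = 2952.3 ft.

2952 ft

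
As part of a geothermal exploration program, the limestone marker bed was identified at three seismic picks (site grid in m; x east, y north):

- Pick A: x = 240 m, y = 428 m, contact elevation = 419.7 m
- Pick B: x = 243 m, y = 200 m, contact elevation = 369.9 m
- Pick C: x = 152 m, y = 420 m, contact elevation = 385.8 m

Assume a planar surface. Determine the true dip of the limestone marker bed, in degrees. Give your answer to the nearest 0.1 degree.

23.2°

Let the plane be z = a·x + b·y + c.
Pick B−Pick A: 3a − 228b = −49.8;  Pick C−Pick A: −88a − 8b = −33.9.
Solving gives a = 0.36493, b = 0.22322.
Gradient magnitude |∇z| = √(a² + b²) = √(0.13318 + 0.04983) = 0.42779.
True dip = arctan(0.42779) = 23.2°, dipping toward WSW (azimuth ≈ 239°).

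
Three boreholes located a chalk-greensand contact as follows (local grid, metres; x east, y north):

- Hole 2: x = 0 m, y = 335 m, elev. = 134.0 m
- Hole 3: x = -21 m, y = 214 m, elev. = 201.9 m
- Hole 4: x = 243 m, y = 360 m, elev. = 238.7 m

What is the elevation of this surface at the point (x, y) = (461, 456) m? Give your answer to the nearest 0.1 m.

285.0 m

Two edge vectors: Hole 2→Hole 3 = (-21, -121, 67.9), Hole 2→Hole 4 = (243, 25, 104.7).
Normal n = (Hole 2→Hole 3) × (Hole 2→Hole 4) = (-14366.2, 18698.4, 28878).
So ∂z/∂x = −n_x/n_z = 0.49748 and ∂z/∂y = −n_y/n_z = −0.64750.
Intercept c from Hole 2: 134 + 0.00 + 216.91 = 350.91.
At (461, 456): z = 229.3 − 295.3 + 350.91 = 285.0 m.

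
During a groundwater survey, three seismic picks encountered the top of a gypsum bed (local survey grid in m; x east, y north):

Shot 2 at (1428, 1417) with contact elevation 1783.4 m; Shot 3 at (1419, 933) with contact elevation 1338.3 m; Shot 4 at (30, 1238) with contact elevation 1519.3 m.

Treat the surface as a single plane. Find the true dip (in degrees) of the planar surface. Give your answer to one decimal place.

Let the plane be z = a·x + b·y + c.
Shot 3−Shot 2: −9a − 484b = −445.1;  Shot 4−Shot 2: −1398a − 179b = −264.1.
Solving gives a = 0.07133, b = 0.91830.
Gradient magnitude |∇z| = √(a² + b²) = √(0.00509 + 0.84328) = 0.92107.
True dip = arctan(0.92107) = 42.6°, dipping toward S (azimuth ≈ 184°).

42.6°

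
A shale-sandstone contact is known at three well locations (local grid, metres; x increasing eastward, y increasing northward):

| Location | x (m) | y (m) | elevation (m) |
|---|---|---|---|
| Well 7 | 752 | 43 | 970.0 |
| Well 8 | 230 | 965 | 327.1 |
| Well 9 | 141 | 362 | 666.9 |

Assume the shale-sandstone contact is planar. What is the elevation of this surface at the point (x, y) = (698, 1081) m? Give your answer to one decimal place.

Let the plane be z = a·x + b·y + c.
Well 8−Well 7: −522a + 922b = −642.9;  Well 9−Well 7: −611a + 319b = −303.1.
Solving gives a = 0.187421, b = −0.591178.
Then c = 970 − a·752 − b·43 = 854.48.
At (698, 1081): z = 130.8 − 639.1 + 854.48 = 346.2 m.

346.2 m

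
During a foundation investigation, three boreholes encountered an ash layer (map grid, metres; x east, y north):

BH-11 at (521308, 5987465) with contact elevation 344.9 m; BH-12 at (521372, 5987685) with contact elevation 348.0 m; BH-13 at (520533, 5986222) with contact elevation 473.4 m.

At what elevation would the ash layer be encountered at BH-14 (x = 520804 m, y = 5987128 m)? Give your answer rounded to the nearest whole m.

484 m

Two edge vectors: BH-11→BH-12 = (64, 220, 3.1), BH-11→BH-13 = (-775, -1243, 128.5).
Normal n = (BH-11→BH-12) × (BH-11→BH-13) = (32123.3, -10626.5, 90948).
So ∂z/∂x = −n_x/n_z = −0.35320513 and ∂z/∂y = −n_y/n_z = 0.11684149.
Intercept c from BH-11: 344.9 + 184128.66 − 699584.34 = −515110.78.
At (520804, 5987128): z = −183950.6 + 699545.0 − 515110.78 = 483.5 m.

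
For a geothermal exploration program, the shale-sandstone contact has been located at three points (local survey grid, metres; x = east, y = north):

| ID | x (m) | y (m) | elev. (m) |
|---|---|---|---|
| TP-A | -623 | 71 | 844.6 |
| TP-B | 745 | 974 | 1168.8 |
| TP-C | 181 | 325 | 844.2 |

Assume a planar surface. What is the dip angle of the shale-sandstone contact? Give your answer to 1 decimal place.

35.9°

Two edge vectors: TP-A→TP-B = (1368, 903, 324.2), TP-A→TP-C = (804, 254, -0.4).
Normal n = (TP-A→TP-B) × (TP-A→TP-C) = (-82708, 261204, -378540).
So ∂z/∂x = −n_x/n_z = −0.21849 and ∂z/∂y = −n_y/n_z = 0.69003.
Gradient magnitude |∇z| = √(a² + b²) = √(0.04774 + 0.47614) = 0.72380.
True dip = arctan(0.72380) = 35.9°, dipping toward SSE (azimuth ≈ 162°).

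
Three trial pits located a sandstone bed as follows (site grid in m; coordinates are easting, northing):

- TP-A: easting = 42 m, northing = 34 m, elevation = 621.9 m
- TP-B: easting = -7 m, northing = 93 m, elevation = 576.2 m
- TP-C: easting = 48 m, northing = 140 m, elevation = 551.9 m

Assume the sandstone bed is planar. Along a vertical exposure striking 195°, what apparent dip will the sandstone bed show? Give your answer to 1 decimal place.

Two edge vectors: TP-A→TP-B = (-49, 59, -45.7), TP-A→TP-C = (6, 106, -70).
Normal n = (TP-A→TP-B) × (TP-A→TP-C) = (714.2, -3704.2, -5548).
So ∂z/∂easting = −n_x/n_z = 0.12873 and ∂z/∂northing = −n_y/n_z = −0.66766.
Unit vector along 195° is (sin 195°, cos 195°) = (-0.2588, -0.9659).
Slope in that direction = a·(-0.2588) + b·(-0.9659) = 0.61160.
Apparent dip = arctan|0.61160| = 31.4° (true dip is 34.2°, so apparent ≤ true as expected).

31.4°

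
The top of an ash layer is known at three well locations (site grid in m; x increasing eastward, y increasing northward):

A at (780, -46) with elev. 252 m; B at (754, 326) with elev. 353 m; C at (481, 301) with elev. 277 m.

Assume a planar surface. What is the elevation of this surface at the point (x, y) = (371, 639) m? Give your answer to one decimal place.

Two edge vectors: A→B = (-26, 372, 101), A→C = (-299, 347, 25).
Normal n = (A→B) × (A→C) = (-25747, -29549, 102206).
So ∂z/∂x = −n_x/n_z = 0.25191 and ∂z/∂y = −n_y/n_z = 0.28911.
Intercept c from A: 252 − 196.49 + 13.30 = 68.81.
At (371, 639): z = 93.5 + 184.7 + 68.81 = 347.0 m.

347.0 m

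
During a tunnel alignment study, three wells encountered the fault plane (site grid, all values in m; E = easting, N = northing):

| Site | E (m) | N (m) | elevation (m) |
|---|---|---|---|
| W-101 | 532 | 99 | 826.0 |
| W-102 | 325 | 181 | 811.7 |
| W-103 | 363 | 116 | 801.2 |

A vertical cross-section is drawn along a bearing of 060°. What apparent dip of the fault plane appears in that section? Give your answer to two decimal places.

Two edge vectors: W-101→W-102 = (-207, 82, -14.3), W-101→W-103 = (-169, 17, -24.8).
Normal n = (W-101→W-102) × (W-101→W-103) = (-1790.5, -2716.9, 10339).
So ∂z/∂E = −n_x/n_z = 0.17318 and ∂z/∂N = −n_y/n_z = 0.26278.
Unit vector along 060° is (sin 60°, cos 60°) = (0.8660, 0.5000).
Slope in that direction = a·(0.8660) + b·(0.5000) = 0.28137.
Apparent dip = arctan|0.28137| = 15.71° (true dip is 17.5°, so apparent ≤ true as expected).

15.71°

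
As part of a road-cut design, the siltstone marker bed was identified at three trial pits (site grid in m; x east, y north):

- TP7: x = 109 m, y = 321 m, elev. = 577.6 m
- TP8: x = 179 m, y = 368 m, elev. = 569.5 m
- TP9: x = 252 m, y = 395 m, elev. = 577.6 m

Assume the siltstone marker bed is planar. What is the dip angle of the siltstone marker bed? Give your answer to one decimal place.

Let the plane be z = a·x + b·y + c.
TP8−TP7: 70a + 47b = −8.1;  TP9−TP7: 143a + 74b = 0.
Solving gives a = 0.38897, b = −0.75165.
Gradient magnitude |∇z| = √(a² + b²) = √(0.15130 + 0.56498) = 0.84633.
True dip = arctan(0.84633) = 40.2°, dipping toward NNW (azimuth ≈ 333°).

40.2°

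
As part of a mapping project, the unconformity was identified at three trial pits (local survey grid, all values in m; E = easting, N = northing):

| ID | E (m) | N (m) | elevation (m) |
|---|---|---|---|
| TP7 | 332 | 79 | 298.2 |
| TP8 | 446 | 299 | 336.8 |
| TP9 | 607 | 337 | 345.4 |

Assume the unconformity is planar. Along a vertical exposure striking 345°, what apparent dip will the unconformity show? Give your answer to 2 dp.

9.04°

Two edge vectors: TP7→TP8 = (114, 220, 38.6), TP7→TP9 = (275, 258, 47.2).
Normal n = (TP7→TP8) × (TP7→TP9) = (425.2, 5234.2, -31088).
So ∂z/∂E = −n_x/n_z = 0.01368 and ∂z/∂N = −n_y/n_z = 0.16837.
Unit vector along 345° is (sin 345°, cos 345°) = (-0.2588, 0.9659).
Slope in that direction = a·(-0.2588) + b·(0.9659) = 0.15909.
Apparent dip = arctan|0.15909| = 9.04° (true dip is 9.6°, so apparent ≤ true as expected).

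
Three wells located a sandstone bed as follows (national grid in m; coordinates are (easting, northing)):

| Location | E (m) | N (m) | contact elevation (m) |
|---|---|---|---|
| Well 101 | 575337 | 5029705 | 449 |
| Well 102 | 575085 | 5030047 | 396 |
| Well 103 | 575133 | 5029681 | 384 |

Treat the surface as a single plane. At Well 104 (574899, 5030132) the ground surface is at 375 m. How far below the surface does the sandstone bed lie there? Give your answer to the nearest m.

Two edge vectors: Well 101→Well 102 = (-252, 342, -53), Well 101→Well 103 = (-204, -24, -65).
Normal n = (Well 101→Well 102) × (Well 101→Well 103) = (-23502, -5568, 75816).
So ∂z/∂E = −n_x/n_z = 0.30998734 and ∂z/∂N = −n_y/n_z = 0.07344096.
Intercept c from Well 101: 449 − 178347.18 − 369386.38 = −547284.56.
At (574899, 5030132): z_contact = 178211.4 + 369417.7 − 547284.56 = 344.6 m.
Depth below ground = 375 − 344.6 = 30 m.

30 m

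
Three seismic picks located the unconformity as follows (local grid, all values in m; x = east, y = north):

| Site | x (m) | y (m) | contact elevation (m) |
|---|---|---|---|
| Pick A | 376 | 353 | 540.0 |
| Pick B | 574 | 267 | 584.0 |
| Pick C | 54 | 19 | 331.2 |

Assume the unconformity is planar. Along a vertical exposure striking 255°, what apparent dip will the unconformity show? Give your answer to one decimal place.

Let the plane be z = a·x + b·y + c.
Pick B−Pick A: 198a − 86b = 44;  Pick C−Pick A: −322a − 334b = −208.8.
Solving gives a = 0.34802, b = 0.28963.
Unit vector along 255° is (sin 255°, cos 255°) = (-0.9659, -0.2588).
Slope in that direction = a·(-0.9659) + b·(-0.2588) = −0.41113.
Apparent dip = arctan|0.41113| = 22.3° (true dip is 24.4°, so apparent ≤ true as expected).

22.3°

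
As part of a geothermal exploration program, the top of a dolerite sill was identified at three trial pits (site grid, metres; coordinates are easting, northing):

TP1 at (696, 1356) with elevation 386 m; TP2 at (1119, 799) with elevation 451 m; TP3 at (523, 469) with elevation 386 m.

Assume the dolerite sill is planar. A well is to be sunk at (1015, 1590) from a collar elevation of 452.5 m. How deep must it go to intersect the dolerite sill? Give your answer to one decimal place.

Two edge vectors: TP1→TP2 = (423, -557, 65), TP1→TP3 = (-173, -887, 0).
Normal n = (TP1→TP2) × (TP1→TP3) = (57655, -11245, -471562).
So ∂z/∂easting = −n_x/n_z = 0.122264 and ∂z/∂northing = −n_y/n_z = −0.023846.
Intercept c from TP1: 386 − 85.10 + 32.34 = 333.24.
At (1015, 1590): z_contact = 124.10 − 37.92 + 333.24 = 419.42 m.
Depth below ground = 452.5 − 419.42 = 33.1 m.

33.1 m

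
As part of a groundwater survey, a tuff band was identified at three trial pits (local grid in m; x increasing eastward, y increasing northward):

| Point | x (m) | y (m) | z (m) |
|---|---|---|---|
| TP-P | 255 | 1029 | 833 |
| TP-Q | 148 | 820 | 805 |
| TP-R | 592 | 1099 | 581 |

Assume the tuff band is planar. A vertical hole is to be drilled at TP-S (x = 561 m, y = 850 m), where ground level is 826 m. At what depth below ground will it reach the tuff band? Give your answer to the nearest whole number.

362 m

Two edge vectors: TP-P→TP-Q = (-107, -209, -28), TP-P→TP-R = (337, 70, -252).
Normal n = (TP-P→TP-Q) × (TP-P→TP-R) = (54628, -36400, 62943).
So ∂z/∂x = −n_x/n_z = −0.86790 and ∂z/∂y = −n_y/n_z = 0.57830.
Intercept c from TP-P: 833 + 221.31 − 595.07 = 459.24.
At (561, 850): z_contact = −486.9 + 491.6 + 459.24 = 463.9 m.
Depth below ground = 826 − 463.9 = 362 m.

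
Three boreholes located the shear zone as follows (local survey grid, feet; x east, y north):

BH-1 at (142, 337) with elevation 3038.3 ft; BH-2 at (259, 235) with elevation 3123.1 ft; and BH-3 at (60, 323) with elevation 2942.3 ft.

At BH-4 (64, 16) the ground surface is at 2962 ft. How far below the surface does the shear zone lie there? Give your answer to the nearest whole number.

Let the plane be z = a·x + b·y + c.
BH-2−BH-1: 117a − 102b = 84.8;  BH-3−BH-1: −82a − 14b = −96.
Solving gives a = 1.09770, b = 0.42775.
Then c = 3038.3 − a·142 − b·337 = 2738.27.
At (64, 16): z_contact = 70.3 + 6.8 + 2738.27 = 2815.4 ft.
Depth below ground = 2962 − 2815.4 = 147 ft.

147 ft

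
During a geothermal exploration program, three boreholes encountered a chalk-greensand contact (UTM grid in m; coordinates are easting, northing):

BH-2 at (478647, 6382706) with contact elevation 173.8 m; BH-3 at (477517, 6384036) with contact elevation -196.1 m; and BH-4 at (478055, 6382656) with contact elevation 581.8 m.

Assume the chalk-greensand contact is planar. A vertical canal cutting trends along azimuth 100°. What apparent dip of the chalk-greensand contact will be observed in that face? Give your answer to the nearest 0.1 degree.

Two edge vectors: BH-2→BH-3 = (-1130, 1330, -369.9), BH-2→BH-4 = (-592, -50, 408).
Normal n = (BH-2→BH-3) × (BH-2→BH-4) = (524145, 680020.8, 843860).
So ∂z/∂easting = −n_x/n_z = −0.62113 and ∂z/∂northing = −n_y/n_z = −0.80585.
Unit vector along 100° is (sin 100°, cos 100°) = (0.9848, -0.1736).
Slope in that direction = a·(0.9848) + b·(-0.1736) = −0.47176.
Apparent dip = arctan|0.47176| = 25.3° (true dip is 45.5°, so apparent ≤ true as expected).

25.3°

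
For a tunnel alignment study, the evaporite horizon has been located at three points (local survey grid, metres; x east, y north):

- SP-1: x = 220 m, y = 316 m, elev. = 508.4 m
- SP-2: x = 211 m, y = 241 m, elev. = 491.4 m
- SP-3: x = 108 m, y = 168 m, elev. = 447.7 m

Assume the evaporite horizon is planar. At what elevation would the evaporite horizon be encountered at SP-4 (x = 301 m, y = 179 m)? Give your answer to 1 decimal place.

Two edge vectors: SP-1→SP-2 = (-9, -75, -17), SP-1→SP-3 = (-112, -148, -60.7).
Normal n = (SP-1→SP-2) × (SP-1→SP-3) = (2036.5, 1357.7, -7068).
So ∂z/∂x = −n_x/n_z = 0.28813 and ∂z/∂y = −n_y/n_z = 0.19209.
Intercept c from SP-1: 508.4 − 63.39 − 60.70 = 384.31.
At (301, 179): z = 86.7 + 34.4 + 384.31 = 505.4 m.

505.4 m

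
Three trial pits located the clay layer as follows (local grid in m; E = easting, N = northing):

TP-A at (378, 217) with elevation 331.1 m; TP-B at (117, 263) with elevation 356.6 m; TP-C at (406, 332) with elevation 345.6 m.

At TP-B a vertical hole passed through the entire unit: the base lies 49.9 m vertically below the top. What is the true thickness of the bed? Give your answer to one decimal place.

49.3 m

Let the plane be z = a·E + b·N + c.
TP-B−TP-A: −261a + 46b = 25.5;  TP-C−TP-A: 28a + 115b = 14.5.
Solving gives a = −0.07237, b = 0.14371.
|∇z| = √(a²+b²) = 0.16090, so dip δ = arctan(0.16090) = 9.14°.
True thickness = vertical thickness × cos δ = 49.9 × cos 9.14° = 49.3 m.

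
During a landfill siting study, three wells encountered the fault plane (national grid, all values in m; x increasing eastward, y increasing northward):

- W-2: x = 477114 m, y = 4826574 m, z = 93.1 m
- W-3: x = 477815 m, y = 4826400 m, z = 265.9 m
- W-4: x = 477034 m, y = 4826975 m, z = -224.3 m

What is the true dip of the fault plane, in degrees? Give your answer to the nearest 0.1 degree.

Two edge vectors: W-2→W-3 = (701, -174, 172.8), W-2→W-4 = (-80, 401, -317.4).
Normal n = (W-2→W-3) × (W-2→W-4) = (-14065.2, 208673.4, 267181).
So ∂z/∂x = −n_x/n_z = 0.05264 and ∂z/∂y = −n_y/n_z = −0.78102.
Gradient magnitude |∇z| = √(a² + b²) = √(0.00277 + 0.60999) = 0.78279.
True dip = arctan(0.78279) = 38.1°, dipping toward N (azimuth ≈ 356°).

38.1°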